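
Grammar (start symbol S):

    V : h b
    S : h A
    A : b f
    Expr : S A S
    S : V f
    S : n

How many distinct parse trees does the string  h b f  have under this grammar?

Parse trees for h b f:
  [S h [A b f]]
  [S [V h b] f]

2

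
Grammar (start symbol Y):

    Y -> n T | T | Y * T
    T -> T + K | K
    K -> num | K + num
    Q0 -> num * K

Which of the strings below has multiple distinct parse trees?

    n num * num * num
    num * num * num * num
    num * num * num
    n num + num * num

n num * num * num: 1 tree
num * num * num * num: 1 tree
num * num * num: 1 tree
n num + num * num: 2 trees

n num + num * num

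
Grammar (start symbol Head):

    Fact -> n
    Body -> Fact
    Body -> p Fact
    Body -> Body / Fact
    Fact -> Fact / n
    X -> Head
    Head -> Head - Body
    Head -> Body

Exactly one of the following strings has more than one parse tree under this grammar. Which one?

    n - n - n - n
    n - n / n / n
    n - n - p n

n - n - n - n: 1 tree
n - n / n / n: 4 trees
n - n - p n: 1 tree

n - n / n / n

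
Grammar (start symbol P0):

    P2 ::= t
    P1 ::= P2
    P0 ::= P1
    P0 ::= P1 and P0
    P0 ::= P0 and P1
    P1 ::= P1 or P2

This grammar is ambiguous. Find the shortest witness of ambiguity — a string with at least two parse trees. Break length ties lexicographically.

t and t

length 1: no string has ≥2 trees
length 3: t and t has 2 parse trees

Two derivations of t and t:
  P0 ⇒ P1 and P0 ⇒ P2 and P0 ⇒ t and P0 ⇒ t and P1 ⇒ t and P2 ⇒ t and t
  P0 ⇒ P0 and P1 ⇒ P1 and P1 ⇒ P2 and P1 ⇒ t and P1 ⇒ t and P2 ⇒ t and t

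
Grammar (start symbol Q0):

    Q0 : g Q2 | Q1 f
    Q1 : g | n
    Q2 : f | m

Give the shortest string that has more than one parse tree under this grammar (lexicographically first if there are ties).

g f

length 2: g f has 2 parse trees

Two derivations of g f:
  Q0 ⇒ g Q2 ⇒ g f
  Q0 ⇒ Q1 f ⇒ g f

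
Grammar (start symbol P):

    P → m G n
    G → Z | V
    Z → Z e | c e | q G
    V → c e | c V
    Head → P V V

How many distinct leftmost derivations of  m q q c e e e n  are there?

9

Parse trees for m q q c e e e n (showing first 6 of 9):
  [P m [G [Z [Z [Z q [G [Z q [G [Z c e]]]]] e] e]] n]
  [P m [G [Z [Z [Z q [G [Z q [G [V c e]]]]] e] e]] n]
  [P m [G [Z [Z q [G [Z [Z q [G [Z c e]]] e]]] e]] n]
  [P m [G [Z [Z q [G [Z [Z q [G [V c e]]] e]]] e]] n]
  [P m [G [Z [Z q [G [Z q [G [Z [Z c e] e]]]]] e]] n]
  [P m [G [Z q [G [Z [Z [Z q [G [Z c e]]] e] e]]]] n]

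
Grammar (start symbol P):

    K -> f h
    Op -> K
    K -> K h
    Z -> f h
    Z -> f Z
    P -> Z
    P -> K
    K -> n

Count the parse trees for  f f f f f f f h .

Parse trees for f f f f f f f h:
  [P [Z f [Z f [Z f [Z f [Z f [Z f [Z f h]]]]]]]]

1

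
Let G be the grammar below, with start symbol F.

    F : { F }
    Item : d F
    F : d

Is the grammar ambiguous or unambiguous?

Unambiguous

(Item is unreachable from F, so its rules don't affect L(F).) Each string is a nest of matched brackets around a single atom. An opening bracket forces the recursive rule; an atom forces the base rule.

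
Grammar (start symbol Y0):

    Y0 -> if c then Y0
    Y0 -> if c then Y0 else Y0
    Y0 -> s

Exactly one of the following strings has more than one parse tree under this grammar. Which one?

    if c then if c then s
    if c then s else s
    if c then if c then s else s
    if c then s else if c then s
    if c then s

if c then if c then s else s

if c then if c then s: 1 tree
if c then s else s: 1 tree
if c then if c then s else s: 2 trees
if c then s else if c then s: 1 tree
if c then s: 1 tree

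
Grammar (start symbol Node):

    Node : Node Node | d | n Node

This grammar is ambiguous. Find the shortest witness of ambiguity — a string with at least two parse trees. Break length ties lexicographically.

d d d

length 1: no string has ≥2 trees
length 2: no string has ≥2 trees
length 3: d d d has 2 parse trees

Two derivations of d d d:
  Node ⇒ Node Node ⇒ Node Node Node ⇒ d Node Node ⇒ d d Node ⇒ d d d
  Node ⇒ Node Node ⇒ d Node ⇒ d Node Node ⇒ d d Node ⇒ d d d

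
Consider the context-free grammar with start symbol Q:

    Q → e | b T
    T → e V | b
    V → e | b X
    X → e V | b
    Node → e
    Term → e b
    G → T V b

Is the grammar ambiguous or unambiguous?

Only Q, T, V, X are reachable from Q; ignoring the rest: Restricted to the reachable nonterminals, every rule has the form A → t or A → t B, and no two rules for the same A share a first terminal. The grammar encodes a DFA — one run per string.

Unambiguous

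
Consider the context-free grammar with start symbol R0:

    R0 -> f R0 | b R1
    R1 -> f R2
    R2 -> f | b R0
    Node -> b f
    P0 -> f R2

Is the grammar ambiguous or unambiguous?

Only R0, R1, R2 are reachable from R0; ignoring the rest: The reachable rules are right-linear with at most one rule per (nonterminal, next-terminal) pair. Each input token forces the next rule, so parsing is deterministic.

Unambiguous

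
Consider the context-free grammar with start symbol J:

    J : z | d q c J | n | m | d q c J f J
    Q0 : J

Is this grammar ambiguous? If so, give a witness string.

Witness: d q c d q c m f m

Derivation 1: J ⇒ d q c J ⇒ d q c d q c J f J ⇒ d q c d q c m f J ⇒ d q c d q c m f m
Derivation 2: J ⇒ d q c J f J ⇒ d q c d q c J f J ⇒ d q c d q c m f J ⇒ d q c d q c m f m

Two distinct leftmost derivations for the same string.

Ambiguous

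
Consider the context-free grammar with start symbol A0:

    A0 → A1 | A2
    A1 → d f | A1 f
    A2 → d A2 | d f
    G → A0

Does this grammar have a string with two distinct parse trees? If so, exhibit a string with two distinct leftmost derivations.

Witness: d f

Derivation 1: A0 ⇒ A1 ⇒ d f
Derivation 2: A0 ⇒ A2 ⇒ d f

Two distinct leftmost derivations for the same string.

Ambiguous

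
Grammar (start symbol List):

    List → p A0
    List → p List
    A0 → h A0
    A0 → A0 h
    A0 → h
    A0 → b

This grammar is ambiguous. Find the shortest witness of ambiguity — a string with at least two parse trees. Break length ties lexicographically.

length 2: no string has ≥2 trees
length 3: p h h has 2 parse trees

Two derivations of p h h:
  List ⇒ p A0 ⇒ p h A0 ⇒ p h h
  List ⇒ p A0 ⇒ p A0 h ⇒ p h h

p h h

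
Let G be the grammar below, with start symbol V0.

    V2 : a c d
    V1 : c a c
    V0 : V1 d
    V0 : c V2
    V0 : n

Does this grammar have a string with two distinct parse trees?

Ambiguous

Witness: c a c d

Derivation 1: V0 ⇒ V1 d ⇒ c a c d
Derivation 2: V0 ⇒ c V2 ⇒ c a c d

Two distinct leftmost derivations for the same string.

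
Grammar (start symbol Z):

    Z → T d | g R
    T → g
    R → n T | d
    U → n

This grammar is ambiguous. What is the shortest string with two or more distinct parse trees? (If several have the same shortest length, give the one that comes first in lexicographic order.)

length 2: g d has 2 parse trees

Two derivations of g d:
  Z ⇒ T d ⇒ g d
  Z ⇒ g R ⇒ g d

g d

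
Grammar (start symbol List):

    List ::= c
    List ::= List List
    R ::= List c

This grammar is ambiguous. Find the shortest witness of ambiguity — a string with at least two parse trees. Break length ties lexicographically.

c c c

length 1: no string has ≥2 trees
length 2: no string has ≥2 trees
length 3: c c c has 2 parse trees

Two derivations of c c c:
  List ⇒ List List ⇒ c List ⇒ c List List ⇒ c c List ⇒ c c c
  List ⇒ List List ⇒ List List List ⇒ c List List ⇒ c c List ⇒ c c c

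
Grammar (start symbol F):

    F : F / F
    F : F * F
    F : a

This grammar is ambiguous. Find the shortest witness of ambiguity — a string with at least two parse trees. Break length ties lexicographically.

length 1: no string has ≥2 trees
length 3: no string has ≥2 trees
length 5: a * a * a has 2 parse trees

Two derivations of a * a * a:
  F ⇒ F * F ⇒ F * F * F ⇒ a * F * F ⇒ a * a * F ⇒ a * a * a
  F ⇒ F * F ⇒ a * F ⇒ a * F * F ⇒ a * a * F ⇒ a * a * a

a * a * a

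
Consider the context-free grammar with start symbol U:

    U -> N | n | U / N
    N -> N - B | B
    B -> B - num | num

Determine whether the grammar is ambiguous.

Witness: num - num

Derivation 1: U ⇒ N ⇒ N - B ⇒ B - B ⇒ num - B ⇒ num - num
Derivation 2: U ⇒ N ⇒ B ⇒ B - num ⇒ num - num

Two distinct leftmost derivations for the same string.

Ambiguous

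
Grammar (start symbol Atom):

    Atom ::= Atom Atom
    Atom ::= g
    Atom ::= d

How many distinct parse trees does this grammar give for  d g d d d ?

14

Parse trees for d g d d d (showing first 6 of 14):
  [Atom [Atom d] [Atom [Atom g] [Atom [Atom d] [Atom [Atom d] [Atom d]]]]]
  [Atom [Atom d] [Atom [Atom g] [Atom [Atom [Atom d] [Atom d]] [Atom d]]]]
  [Atom [Atom d] [Atom [Atom [Atom g] [Atom d]] [Atom [Atom d] [Atom d]]]]
  [Atom [Atom d] [Atom [Atom [Atom g] [Atom [Atom d] [Atom d]]] [Atom d]]]
  [Atom [Atom d] [Atom [Atom [Atom [Atom g] [Atom d]] [Atom d]] [Atom d]]]
  [Atom [Atom [Atom d] [Atom g]] [Atom [Atom d] [Atom [Atom d] [Atom d]]]]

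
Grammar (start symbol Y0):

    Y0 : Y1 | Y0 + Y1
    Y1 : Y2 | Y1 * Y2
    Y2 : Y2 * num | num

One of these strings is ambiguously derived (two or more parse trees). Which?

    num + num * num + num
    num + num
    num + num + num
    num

num + num * num + num: 2 trees
num + num: 1 tree
num + num + num: 1 tree
num: 1 tree

num + num * num + num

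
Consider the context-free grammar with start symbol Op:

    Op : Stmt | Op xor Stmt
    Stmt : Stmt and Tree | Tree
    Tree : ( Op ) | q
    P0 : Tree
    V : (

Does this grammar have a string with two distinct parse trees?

(P0, V are unreachable from Op, so their rules don't affect L(Op).) The grammar is stratified — Op handles 'xor' (left-recursive), Stmt handles 'and', Tree atoms. Each operator has a fixed associativity and precedence level, so every string has one parse.

Unambiguous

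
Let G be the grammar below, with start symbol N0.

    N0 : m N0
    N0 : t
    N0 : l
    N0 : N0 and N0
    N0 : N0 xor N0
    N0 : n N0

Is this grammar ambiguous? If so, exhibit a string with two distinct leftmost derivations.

Witness: m l and l

Derivation 1: N0 ⇒ m N0 ⇒ m N0 and N0 ⇒ m l and N0 ⇒ m l and l
Derivation 2: N0 ⇒ N0 and N0 ⇒ m N0 and N0 ⇒ m l and N0 ⇒ m l and l

Two distinct leftmost derivations for the same string.

Ambiguous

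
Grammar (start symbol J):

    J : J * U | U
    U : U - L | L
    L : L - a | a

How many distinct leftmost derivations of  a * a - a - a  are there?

4

Parse trees for a * a - a - a:
  [J [J [U [L a]]] * [U [U [L a]] - [L [L a] - a]]]
  [J [J [U [L a]]] * [U [U [U [L a]] - [L a]] - [L a]]]
  [J [J [U [L a]]] * [U [U [L [L a] - a]] - [L a]]]
  [J [J [U [L a]]] * [U [L [L [L a] - a] - a]]]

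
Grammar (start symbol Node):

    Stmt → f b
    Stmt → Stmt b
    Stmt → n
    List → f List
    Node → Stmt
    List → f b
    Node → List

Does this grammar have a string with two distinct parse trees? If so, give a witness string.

Witness: f b

Derivation 1: Node ⇒ Stmt ⇒ f b
Derivation 2: Node ⇒ List ⇒ f b

Two distinct leftmost derivations for the same string.

Ambiguous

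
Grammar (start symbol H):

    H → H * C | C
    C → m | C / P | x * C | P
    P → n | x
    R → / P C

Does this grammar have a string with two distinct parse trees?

Ambiguous

Witness: x * m

Derivation 1: H ⇒ H * C ⇒ C * C ⇒ P * C ⇒ x * C ⇒ x * m
Derivation 2: H ⇒ C ⇒ x * C ⇒ x * m

Two distinct leftmost derivations for the same string.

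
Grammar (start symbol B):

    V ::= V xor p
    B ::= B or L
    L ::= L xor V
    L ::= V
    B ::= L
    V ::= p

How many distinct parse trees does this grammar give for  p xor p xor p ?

Parse trees for p xor p xor p:
  [B [L [L [V p]] xor [V [V p] xor p]]]
  [B [L [L [L [V p]] xor [V p]] xor [V p]]]
  [B [L [L [V [V p] xor p]] xor [V p]]]
  [B [L [V [V [V p] xor p] xor p]]]

4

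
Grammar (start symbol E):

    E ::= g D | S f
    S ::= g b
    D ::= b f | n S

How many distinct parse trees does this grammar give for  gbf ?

Parse trees for gbf:
  [E g [D b f]]
  [E [S g b] f]

2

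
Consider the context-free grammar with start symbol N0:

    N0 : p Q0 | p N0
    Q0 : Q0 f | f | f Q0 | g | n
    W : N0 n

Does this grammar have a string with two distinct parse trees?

Ambiguous

Witness: p f f

Derivation 1: N0 ⇒ p Q0 ⇒ p Q0 f ⇒ p f f
Derivation 2: N0 ⇒ p Q0 ⇒ p f Q0 ⇒ p f f

Two distinct leftmost derivations for the same string.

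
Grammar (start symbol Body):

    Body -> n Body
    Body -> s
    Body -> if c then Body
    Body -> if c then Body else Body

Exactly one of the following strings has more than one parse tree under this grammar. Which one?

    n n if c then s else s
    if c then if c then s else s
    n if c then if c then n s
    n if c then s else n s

n n if c then s else s: 1 tree
if c then if c then s else s: 2 trees
n if c then if c then n s: 1 tree
n if c then s else n s: 1 tree

if c then if c then s else s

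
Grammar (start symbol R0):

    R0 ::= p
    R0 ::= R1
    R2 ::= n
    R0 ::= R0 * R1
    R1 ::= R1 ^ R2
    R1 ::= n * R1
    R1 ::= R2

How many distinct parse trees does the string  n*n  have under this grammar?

2

Parse trees for n*n:
  [R0 [R1 n * [R1 [R2 n]]]]
  [R0 [R0 [R1 [R2 n]]] * [R1 [R2 n]]]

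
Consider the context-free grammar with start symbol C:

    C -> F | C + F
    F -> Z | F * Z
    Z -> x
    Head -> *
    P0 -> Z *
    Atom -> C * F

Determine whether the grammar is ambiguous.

Unambiguous

Only C, F, Z are reachable from C; ignoring the rest: C → C + F | F  ;  F → F * Z | Z  — a left-associative chain with Z at the bottom. Each string factors uniquely by precedence.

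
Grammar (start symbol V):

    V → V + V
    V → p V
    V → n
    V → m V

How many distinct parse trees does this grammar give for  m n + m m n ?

Parse trees for m n + m m n:
  [V [V m [V n]] + [V m [V m [V n]]]]
  [V m [V [V n] + [V m [V m [V n]]]]]

2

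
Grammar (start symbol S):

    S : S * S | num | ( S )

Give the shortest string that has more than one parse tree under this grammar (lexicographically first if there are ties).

length 1: no string has ≥2 trees
length 3: no string has ≥2 trees
length 5: num * num * num has 2 parse trees

Two derivations of num * num * num:
  S ⇒ S * S ⇒ S * S * S ⇒ num * S * S ⇒ num * num * S ⇒ num * num * num
  S ⇒ S * S ⇒ num * S ⇒ num * S * S ⇒ num * num * S ⇒ num * num * num

num * num * num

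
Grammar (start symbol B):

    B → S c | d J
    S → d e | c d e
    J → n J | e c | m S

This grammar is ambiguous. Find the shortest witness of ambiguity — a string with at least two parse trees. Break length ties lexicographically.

length 3: d e c has 2 parse trees

Two derivations of d e c:
  B ⇒ S c ⇒ d e c
  B ⇒ d J ⇒ d e c

d e c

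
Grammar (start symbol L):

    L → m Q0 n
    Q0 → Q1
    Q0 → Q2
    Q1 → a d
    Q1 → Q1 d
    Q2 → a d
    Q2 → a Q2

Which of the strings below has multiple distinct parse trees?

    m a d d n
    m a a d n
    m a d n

m a d d n: 1 tree
m a a d n: 1 tree
m a d n: 2 trees

m a d n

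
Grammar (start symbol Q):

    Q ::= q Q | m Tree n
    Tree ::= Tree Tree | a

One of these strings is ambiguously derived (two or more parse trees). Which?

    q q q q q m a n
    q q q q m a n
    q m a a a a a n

q m a a a a a n

q q q q q m a n: 1 tree
q q q q m a n: 1 tree
q m a a a a a n: 14 trees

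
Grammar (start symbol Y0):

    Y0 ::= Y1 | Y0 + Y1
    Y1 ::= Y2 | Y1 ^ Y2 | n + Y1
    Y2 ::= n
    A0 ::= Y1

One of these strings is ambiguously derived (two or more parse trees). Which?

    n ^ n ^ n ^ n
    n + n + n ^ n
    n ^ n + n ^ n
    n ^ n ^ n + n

n ^ n ^ n ^ n: 1 tree
n + n + n ^ n: 7 trees
n ^ n + n ^ n: 1 tree
n ^ n ^ n + n: 1 tree

n + n + n ^ n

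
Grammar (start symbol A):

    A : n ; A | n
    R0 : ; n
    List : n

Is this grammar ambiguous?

Only A is reachable from A; ignoring the rest: Right-recursive list with a separator: after each atom, whether the separator follows determines the rule. One parse per string.

Unambiguous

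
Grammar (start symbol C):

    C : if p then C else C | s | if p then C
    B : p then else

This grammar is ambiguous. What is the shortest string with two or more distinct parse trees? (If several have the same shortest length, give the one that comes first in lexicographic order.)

length 1: no string has ≥2 trees
length 4: no string has ≥2 trees
length 6: no string has ≥2 trees
length 7: no string has ≥2 trees
length 9: if p then if p then s else s has 2 parse trees

Two derivations of if p then if p then s else s:
  C ⇒ if p then C else C ⇒ if p then if p then C else C ⇒ if p then if p then s else C ⇒ if p then if p then s else s
  C ⇒ if p then C ⇒ if p then if p then C else C ⇒ if p then if p then s else C ⇒ if p then if p then s else s

if p then if p then s else s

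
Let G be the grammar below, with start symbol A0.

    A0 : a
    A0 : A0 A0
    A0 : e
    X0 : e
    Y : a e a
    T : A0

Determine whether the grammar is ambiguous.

Witness: a a a

Derivation 1: A0 ⇒ A0 A0 ⇒ a A0 ⇒ a A0 A0 ⇒ a a A0 ⇒ a a a
Derivation 2: A0 ⇒ A0 A0 ⇒ A0 A0 A0 ⇒ a A0 A0 ⇒ a a A0 ⇒ a a a

Two distinct leftmost derivations for the same string.

Ambiguous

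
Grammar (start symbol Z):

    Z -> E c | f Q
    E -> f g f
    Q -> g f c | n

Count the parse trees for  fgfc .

Parse trees for fgfc:
  [Z [E f g f] c]
  [Z f [Q g f c]]

2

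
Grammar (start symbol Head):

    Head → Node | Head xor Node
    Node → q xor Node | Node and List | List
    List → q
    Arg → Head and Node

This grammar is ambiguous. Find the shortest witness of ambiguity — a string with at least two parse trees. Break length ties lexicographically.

length 1: no string has ≥2 trees
length 3: q xor q has 2 parse trees

Two derivations of q xor q:
  Head ⇒ Node ⇒ q xor Node ⇒ q xor List ⇒ q xor q
  Head ⇒ Head xor Node ⇒ Node xor Node ⇒ List xor Node ⇒ q xor Node ⇒ q xor List ⇒ q xor q

q xor q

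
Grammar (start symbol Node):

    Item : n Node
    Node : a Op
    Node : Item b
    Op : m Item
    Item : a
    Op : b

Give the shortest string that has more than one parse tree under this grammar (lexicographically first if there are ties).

length 2: a b has 2 parse trees

Two derivations of a b:
  Node ⇒ a Op ⇒ a b
  Node ⇒ Item b ⇒ a b

a b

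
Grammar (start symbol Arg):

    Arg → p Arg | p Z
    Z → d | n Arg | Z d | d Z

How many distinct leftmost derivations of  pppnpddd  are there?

7

Parse trees for pppnpddd:
  [Arg p [Arg p [Arg p [Z n [Arg p [Z [Z [Z d] d] d]]]]]]
  [Arg p [Arg p [Arg p [Z n [Arg p [Z [Z d [Z d]] d]]]]]]
  [Arg p [Arg p [Arg p [Z n [Arg p [Z d [Z [Z d] d]]]]]]]
  [Arg p [Arg p [Arg p [Z n [Arg p [Z d [Z d [Z d]]]]]]]]
  [Arg p [Arg p [Arg p [Z [Z n [Arg p [Z [Z d] d]]] d]]]]
  [Arg p [Arg p [Arg p [Z [Z n [Arg p [Z d [Z d]]]] d]]]]
  [Arg p [Arg p [Arg p [Z [Z [Z n [Arg p [Z d]]] d] d]]]]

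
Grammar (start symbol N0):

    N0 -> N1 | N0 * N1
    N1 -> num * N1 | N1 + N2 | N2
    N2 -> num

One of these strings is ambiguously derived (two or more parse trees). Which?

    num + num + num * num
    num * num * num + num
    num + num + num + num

num + num + num * num: 1 tree
num * num * num + num: 7 trees
num + num + num + num: 1 tree

num * num * num + num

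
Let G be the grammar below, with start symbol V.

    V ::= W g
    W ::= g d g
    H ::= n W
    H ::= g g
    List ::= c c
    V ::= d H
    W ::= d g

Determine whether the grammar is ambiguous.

Witness: d g g

Derivation 1: V ⇒ W g ⇒ d g g
Derivation 2: V ⇒ d H ⇒ d g g

Two distinct leftmost derivations for the same string.

Ambiguous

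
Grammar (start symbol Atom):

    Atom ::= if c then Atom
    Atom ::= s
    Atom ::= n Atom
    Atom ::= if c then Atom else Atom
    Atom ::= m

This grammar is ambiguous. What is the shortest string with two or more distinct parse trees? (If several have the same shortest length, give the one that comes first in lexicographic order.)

if c then if c then m else m

length 1: no string has ≥2 trees
length 2: no string has ≥2 trees
length 3: no string has ≥2 trees
length 4: no string has ≥2 trees
length 5: no string has ≥2 trees
length 6: no string has ≥2 trees
length 7: no string has ≥2 trees
length 8: no string has ≥2 trees
length 9: if c then if c then m else m has 2 parse trees

Two derivations of if c then if c then m else m:
  Atom ⇒ if c then Atom ⇒ if c then if c then Atom else Atom ⇒ if c then if c then m else Atom ⇒ if c then if c then m else m
  Atom ⇒ if c then Atom else Atom ⇒ if c then if c then Atom else Atom ⇒ if c then if c then m else Atom ⇒ if c then if c then m else m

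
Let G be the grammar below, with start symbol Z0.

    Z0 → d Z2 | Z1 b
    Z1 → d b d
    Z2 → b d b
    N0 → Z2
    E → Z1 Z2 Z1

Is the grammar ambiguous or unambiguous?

Witness: d b d b

Derivation 1: Z0 ⇒ d Z2 ⇒ d b d b
Derivation 2: Z0 ⇒ Z1 b ⇒ d b d b

Two distinct leftmost derivations for the same string.

Ambiguous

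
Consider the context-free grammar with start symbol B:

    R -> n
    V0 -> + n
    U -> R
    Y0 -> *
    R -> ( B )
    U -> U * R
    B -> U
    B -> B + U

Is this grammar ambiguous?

Unambiguous

Only B, U, R are reachable from B; ignoring the rest: This is a standard precedence ladder (B over U over R), with each level left-recursive on its own operator ('+' at B, '*' at U). That structure is LR(1), hence unambiguous.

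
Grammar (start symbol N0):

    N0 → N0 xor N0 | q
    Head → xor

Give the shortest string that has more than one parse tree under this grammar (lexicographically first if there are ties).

length 1: no string has ≥2 trees
length 3: no string has ≥2 trees
length 5: q xor q xor q has 2 parse trees

Two derivations of q xor q xor q:
  N0 ⇒ N0 xor N0 ⇒ N0 xor N0 xor N0 ⇒ q xor N0 xor N0 ⇒ q xor q xor N0 ⇒ q xor q xor q
  N0 ⇒ N0 xor N0 ⇒ q xor N0 ⇒ q xor N0 xor N0 ⇒ q xor q xor N0 ⇒ q xor q xor q

q xor q xor q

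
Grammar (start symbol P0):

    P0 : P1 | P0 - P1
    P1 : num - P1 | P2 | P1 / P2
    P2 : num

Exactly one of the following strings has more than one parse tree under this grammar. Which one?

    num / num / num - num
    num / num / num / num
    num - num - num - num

num - num - num - num

num / num / num - num: 1 tree
num / num / num / num: 1 tree
num - num - num - num: 8 trees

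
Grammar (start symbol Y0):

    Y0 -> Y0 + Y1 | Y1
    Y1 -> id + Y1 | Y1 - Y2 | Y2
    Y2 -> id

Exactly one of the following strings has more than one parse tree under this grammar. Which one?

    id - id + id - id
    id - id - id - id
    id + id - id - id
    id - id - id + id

id + id - id - id

id - id + id - id: 1 tree
id - id - id - id: 1 tree
id + id - id - id: 4 trees
id - id - id + id: 1 tree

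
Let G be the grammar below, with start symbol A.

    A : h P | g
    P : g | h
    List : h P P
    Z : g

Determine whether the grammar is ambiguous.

(List, Z are unreachable from A, so their rules don't affect L(A).) Restricted to the reachable nonterminals, every rule has the form A → t or A → t B, and no two rules for the same A share a first terminal. The grammar encodes a DFA — one run per string.

Unambiguous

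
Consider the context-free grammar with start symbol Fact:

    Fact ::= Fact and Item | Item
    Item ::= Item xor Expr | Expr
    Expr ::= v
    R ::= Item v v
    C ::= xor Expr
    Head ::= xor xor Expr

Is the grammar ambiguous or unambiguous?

(R, C, Head are unreachable from Fact, so their rules don't affect L(Fact).) This is a standard precedence ladder (Fact over Item over Expr), with each level left-recursive on its own operator ('and' at Fact, 'xor' at Item). That structure is LR(1), hence unambiguous.

Unambiguous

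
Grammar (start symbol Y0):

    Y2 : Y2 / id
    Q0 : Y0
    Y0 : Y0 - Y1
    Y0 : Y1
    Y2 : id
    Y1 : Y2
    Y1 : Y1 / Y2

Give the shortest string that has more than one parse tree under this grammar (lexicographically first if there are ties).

id / id

length 1: no string has ≥2 trees
length 3: id / id has 2 parse trees

Two derivations of id / id:
  Y0 ⇒ Y1 ⇒ Y2 ⇒ Y2 / id ⇒ id / id
  Y0 ⇒ Y1 ⇒ Y1 / Y2 ⇒ Y2 / Y2 ⇒ id / Y2 ⇒ id / id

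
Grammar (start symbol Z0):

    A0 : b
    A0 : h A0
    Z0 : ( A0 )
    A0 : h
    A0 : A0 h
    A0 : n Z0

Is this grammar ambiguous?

Witness: ( h h )

Derivation 1: Z0 ⇒ ( A0 ) ⇒ ( h A0 ) ⇒ ( h h )
Derivation 2: Z0 ⇒ ( A0 ) ⇒ ( A0 h ) ⇒ ( h h )

Two distinct leftmost derivations for the same string.

Ambiguous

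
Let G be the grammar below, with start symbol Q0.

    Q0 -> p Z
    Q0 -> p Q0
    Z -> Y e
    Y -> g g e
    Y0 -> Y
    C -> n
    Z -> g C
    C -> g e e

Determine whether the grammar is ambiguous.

Ambiguous

Witness: p g g e e

Derivation 1: Q0 ⇒ p Z ⇒ p Y e ⇒ p g g e e
Derivation 2: Q0 ⇒ p Z ⇒ p g C ⇒ p g g e e

Two distinct leftmost derivations for the same string.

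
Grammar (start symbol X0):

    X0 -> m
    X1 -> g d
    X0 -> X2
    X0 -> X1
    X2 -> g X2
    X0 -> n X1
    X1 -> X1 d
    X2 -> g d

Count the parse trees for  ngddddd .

1

Parse trees for ngddddd:
  [X0 n [X1 [X1 [X1 [X1 [X1 g d] d] d] d] d]]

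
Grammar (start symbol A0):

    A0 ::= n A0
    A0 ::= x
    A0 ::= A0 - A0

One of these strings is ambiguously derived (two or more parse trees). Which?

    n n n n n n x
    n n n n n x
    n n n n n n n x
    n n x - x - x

n n n n n n x: 1 tree
n n n n n x: 1 tree
n n n n n n n x: 1 tree
n n x - x - x: 9 trees

n n x - x - x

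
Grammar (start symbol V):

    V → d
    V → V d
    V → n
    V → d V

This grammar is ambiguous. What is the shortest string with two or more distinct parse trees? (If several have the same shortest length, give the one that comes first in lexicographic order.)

d d

length 1: no string has ≥2 trees
length 2: d d has 2 parse trees

Two derivations of d d:
  V ⇒ V d ⇒ d d
  V ⇒ d V ⇒ d d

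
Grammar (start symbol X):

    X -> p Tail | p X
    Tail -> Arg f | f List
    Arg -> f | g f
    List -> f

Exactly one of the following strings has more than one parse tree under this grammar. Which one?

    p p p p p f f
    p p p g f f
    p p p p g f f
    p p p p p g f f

p p p p p f f

p p p p p f f: 2 trees
p p p g f f: 1 tree
p p p p g f f: 1 tree
p p p p p g f f: 1 tree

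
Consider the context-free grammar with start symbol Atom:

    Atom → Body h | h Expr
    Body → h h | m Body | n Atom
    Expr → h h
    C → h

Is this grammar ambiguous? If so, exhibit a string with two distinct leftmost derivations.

Witness: h h h

Derivation 1: Atom ⇒ Body h ⇒ h h h
Derivation 2: Atom ⇒ h Expr ⇒ h h h

Two distinct leftmost derivations for the same string.

Ambiguous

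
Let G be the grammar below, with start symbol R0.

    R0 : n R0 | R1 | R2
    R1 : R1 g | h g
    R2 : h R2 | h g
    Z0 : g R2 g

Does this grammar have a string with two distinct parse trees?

Ambiguous

Witness: h g

Derivation 1: R0 ⇒ R1 ⇒ h g
Derivation 2: R0 ⇒ R2 ⇒ h g

Two distinct leftmost derivations for the same string.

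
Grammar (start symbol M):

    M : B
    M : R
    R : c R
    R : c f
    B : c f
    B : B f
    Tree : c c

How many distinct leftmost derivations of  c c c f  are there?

Parse trees for c c c f:
  [M [R c [R c [R c f]]]]

1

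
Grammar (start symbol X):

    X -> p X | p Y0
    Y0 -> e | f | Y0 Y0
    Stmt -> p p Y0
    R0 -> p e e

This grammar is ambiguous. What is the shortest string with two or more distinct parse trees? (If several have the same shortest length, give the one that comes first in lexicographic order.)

p e e e

length 2: no string has ≥2 trees
length 3: no string has ≥2 trees
length 4: p e e e has 2 parse trees

Two derivations of p e e e:
  X ⇒ p Y0 ⇒ p Y0 Y0 ⇒ p e Y0 ⇒ p e Y0 Y0 ⇒ p e e Y0 ⇒ p e e e
  X ⇒ p Y0 ⇒ p Y0 Y0 ⇒ p Y0 Y0 Y0 ⇒ p e Y0 Y0 ⇒ p e e Y0 ⇒ p e e e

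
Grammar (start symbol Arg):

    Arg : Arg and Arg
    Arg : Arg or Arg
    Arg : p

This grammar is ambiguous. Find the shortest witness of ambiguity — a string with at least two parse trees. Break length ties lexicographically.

p and p and p

length 1: no string has ≥2 trees
length 3: no string has ≥2 trees
length 5: p and p and p has 2 parse trees

Two derivations of p and p and p:
  Arg ⇒ Arg and Arg ⇒ Arg and Arg and Arg ⇒ p and Arg and Arg ⇒ p and p and Arg ⇒ p and p and p
  Arg ⇒ Arg and Arg ⇒ p and Arg ⇒ p and Arg and Arg ⇒ p and p and Arg ⇒ p and p and p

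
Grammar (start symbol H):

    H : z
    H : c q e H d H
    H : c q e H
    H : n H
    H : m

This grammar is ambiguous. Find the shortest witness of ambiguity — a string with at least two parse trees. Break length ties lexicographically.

length 1: no string has ≥2 trees
length 2: no string has ≥2 trees
length 3: no string has ≥2 trees
length 4: no string has ≥2 trees
length 5: no string has ≥2 trees
length 6: no string has ≥2 trees
length 7: no string has ≥2 trees
length 8: no string has ≥2 trees
length 9: c q e c q e m d m has 2 parse trees

Two derivations of c q e c q e m d m:
  H ⇒ c q e H d H ⇒ c q e c q e H d H ⇒ c q e c q e m d H ⇒ c q e c q e m d m
  H ⇒ c q e H ⇒ c q e c q e H d H ⇒ c q e c q e m d H ⇒ c q e c q e m d m

c q e c q e m d m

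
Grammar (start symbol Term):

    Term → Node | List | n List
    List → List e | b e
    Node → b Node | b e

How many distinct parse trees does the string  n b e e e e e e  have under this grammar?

Parse trees for n b e e e e e e:
  [Term n [List [List [List [List [List [List b e] e] e] e] e] e]]

1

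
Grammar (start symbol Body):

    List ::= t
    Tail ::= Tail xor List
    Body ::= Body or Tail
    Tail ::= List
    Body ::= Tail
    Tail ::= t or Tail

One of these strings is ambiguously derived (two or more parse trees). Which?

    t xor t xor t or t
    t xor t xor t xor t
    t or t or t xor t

t xor t xor t or t: 1 tree
t xor t xor t xor t: 1 tree
t or t or t xor t: 7 trees

t or t or t xor t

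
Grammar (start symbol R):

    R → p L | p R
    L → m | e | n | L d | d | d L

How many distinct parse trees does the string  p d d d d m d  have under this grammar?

Parse trees for p d d d d m d:
  [R p [L [L d [L d [L d [L d [L m]]]]] d]]
  [R p [L d [L [L d [L d [L d [L m]]]] d]]]
  [R p [L d [L d [L [L d [L d [L m]]] d]]]]
  [R p [L d [L d [L d [L [L d [L m]] d]]]]]
  [R p [L d [L d [L d [L d [L [L m] d]]]]]]

5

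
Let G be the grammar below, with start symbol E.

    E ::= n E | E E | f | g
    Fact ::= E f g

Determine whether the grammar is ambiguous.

Witness: f f f

Derivation 1: E ⇒ E E ⇒ E E E ⇒ f E E ⇒ f f E ⇒ f f f
Derivation 2: E ⇒ E E ⇒ f E ⇒ f E E ⇒ f f E ⇒ f f f

Two distinct leftmost derivations for the same string.

Ambiguous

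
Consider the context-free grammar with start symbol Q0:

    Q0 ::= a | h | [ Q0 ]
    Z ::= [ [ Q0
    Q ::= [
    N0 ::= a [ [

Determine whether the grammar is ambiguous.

Unambiguous

Only Q0 is reachable from Q0; ignoring the rest: Each string is a nest of matched brackets around a single atom. An opening bracket forces the recursive rule; an atom forces the base rule.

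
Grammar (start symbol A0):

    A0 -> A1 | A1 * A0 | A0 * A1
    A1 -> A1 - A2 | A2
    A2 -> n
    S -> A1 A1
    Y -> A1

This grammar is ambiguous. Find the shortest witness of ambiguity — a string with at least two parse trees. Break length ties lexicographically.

length 1: no string has ≥2 trees
length 3: n * n has 2 parse trees

Two derivations of n * n:
  A0 ⇒ A1 * A0 ⇒ A2 * A0 ⇒ n * A0 ⇒ n * A1 ⇒ n * A2 ⇒ n * n
  A0 ⇒ A0 * A1 ⇒ A1 * A1 ⇒ A2 * A1 ⇒ n * A1 ⇒ n * A2 ⇒ n * n

n * n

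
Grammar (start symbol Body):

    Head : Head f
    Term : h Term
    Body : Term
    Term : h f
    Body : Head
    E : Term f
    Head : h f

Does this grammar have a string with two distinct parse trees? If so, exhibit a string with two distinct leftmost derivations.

Witness: h f

Derivation 1: Body ⇒ Term ⇒ h f
Derivation 2: Body ⇒ Head ⇒ h f

Two distinct leftmost derivations for the same string.

Ambiguous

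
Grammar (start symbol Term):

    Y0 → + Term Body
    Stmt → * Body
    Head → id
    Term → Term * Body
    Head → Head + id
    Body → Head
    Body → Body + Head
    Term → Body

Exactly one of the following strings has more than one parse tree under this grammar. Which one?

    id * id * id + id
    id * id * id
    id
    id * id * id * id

id * id * id + id: 2 trees
id * id * id: 1 tree
id: 1 tree
id * id * id * id: 1 tree

id * id * id + id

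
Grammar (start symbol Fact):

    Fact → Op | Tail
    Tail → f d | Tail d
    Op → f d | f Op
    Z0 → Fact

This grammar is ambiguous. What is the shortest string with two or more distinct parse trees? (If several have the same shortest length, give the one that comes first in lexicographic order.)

f d

length 2: f d has 2 parse trees

Two derivations of f d:
  Fact ⇒ Op ⇒ f d
  Fact ⇒ Tail ⇒ f d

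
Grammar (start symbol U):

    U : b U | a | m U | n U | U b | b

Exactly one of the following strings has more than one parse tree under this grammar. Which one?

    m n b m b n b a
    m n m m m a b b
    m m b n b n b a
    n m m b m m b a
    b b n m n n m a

m n b m b n b a: 1 tree
m n m m m a b b: 21 trees
m m b n b n b a: 1 tree
n m m b m m b a: 1 tree
b b n m n n m a: 1 tree

m n m m m a b b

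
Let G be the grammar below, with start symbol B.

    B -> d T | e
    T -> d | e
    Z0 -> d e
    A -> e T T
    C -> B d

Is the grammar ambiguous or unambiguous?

Unambiguous

Only B, T are reachable from B; ignoring the rest: The reachable rules are right-linear with at most one rule per (nonterminal, next-terminal) pair. Each input token forces the next rule, so parsing is deterministic.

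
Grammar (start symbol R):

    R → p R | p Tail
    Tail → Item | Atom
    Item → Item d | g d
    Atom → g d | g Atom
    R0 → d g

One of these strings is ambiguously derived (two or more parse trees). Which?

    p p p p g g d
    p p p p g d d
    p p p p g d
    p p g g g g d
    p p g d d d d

p p p p g d

p p p p g g d: 1 tree
p p p p g d d: 1 tree
p p p p g d: 2 trees
p p g g g g d: 1 tree
p p g d d d d: 1 tree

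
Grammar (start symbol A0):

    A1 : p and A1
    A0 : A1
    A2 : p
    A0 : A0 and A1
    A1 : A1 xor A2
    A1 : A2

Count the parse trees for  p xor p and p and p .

Parse trees for p xor p and p and p:
  [A0 [A0 [A1 [A1 [A2 p]] xor [A2 p]]] and [A1 p and [A1 [A2 p]]]]
  [A0 [A0 [A0 [A1 [A1 [A2 p]] xor [A2 p]]] and [A1 [A2 p]]] and [A1 [A2 p]]]

2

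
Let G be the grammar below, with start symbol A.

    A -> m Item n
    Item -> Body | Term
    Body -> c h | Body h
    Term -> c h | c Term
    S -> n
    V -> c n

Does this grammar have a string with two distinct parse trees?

Ambiguous

Witness: m c h n

Derivation 1: A ⇒ m Item n ⇒ m Body n ⇒ m c h n
Derivation 2: A ⇒ m Item n ⇒ m Term n ⇒ m c h n

Two distinct leftmost derivations for the same string.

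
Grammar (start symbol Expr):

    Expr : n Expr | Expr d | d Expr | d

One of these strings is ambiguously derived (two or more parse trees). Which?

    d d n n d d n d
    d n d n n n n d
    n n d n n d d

n n d n n d d

d d n n d d n d: 1 tree
d n d n n n n d: 1 tree
n n d n n d d: 7 trees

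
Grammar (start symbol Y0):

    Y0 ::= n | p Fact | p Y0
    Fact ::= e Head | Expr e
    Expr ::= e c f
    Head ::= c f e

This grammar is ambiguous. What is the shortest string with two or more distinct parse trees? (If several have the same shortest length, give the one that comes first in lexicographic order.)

p e c f e

length 1: no string has ≥2 trees
length 2: no string has ≥2 trees
length 3: no string has ≥2 trees
length 4: no string has ≥2 trees
length 5: p e c f e has 2 parse trees

Two derivations of p e c f e:
  Y0 ⇒ p Fact ⇒ p e Head ⇒ p e c f e
  Y0 ⇒ p Fact ⇒ p Expr e ⇒ p e c f e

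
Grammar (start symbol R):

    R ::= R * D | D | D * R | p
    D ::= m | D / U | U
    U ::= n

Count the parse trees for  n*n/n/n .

Parse trees for n*n/n/n:
  [R [R [D [U n]]] * [D [D [D [U n]] / [U n]] / [U n]]]
  [R [D [U n]] * [R [D [D [D [U n]] / [U n]] / [U n]]]]

2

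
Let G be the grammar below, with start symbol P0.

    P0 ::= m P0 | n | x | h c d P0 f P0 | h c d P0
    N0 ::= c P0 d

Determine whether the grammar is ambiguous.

Witness: h c d h c d n f n

Derivation 1: P0 ⇒ h c d P0 f P0 ⇒ h c d h c d P0 f P0 ⇒ h c d h c d n f P0 ⇒ h c d h c d n f n
Derivation 2: P0 ⇒ h c d P0 ⇒ h c d h c d P0 f P0 ⇒ h c d h c d n f P0 ⇒ h c d h c d n f n

Two distinct leftmost derivations for the same string.

Ambiguous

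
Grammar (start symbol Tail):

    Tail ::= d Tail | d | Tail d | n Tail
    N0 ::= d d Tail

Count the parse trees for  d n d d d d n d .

1

Parse trees for d n d d d d n d:
  [Tail d [Tail n [Tail d [Tail d [Tail d [Tail d [Tail n [Tail d]]]]]]]]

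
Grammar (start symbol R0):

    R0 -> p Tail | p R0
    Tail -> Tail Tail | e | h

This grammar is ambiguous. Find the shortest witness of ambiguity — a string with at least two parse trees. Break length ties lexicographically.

p e e e

length 2: no string has ≥2 trees
length 3: no string has ≥2 trees
length 4: p e e e has 2 parse trees

Two derivations of p e e e:
  R0 ⇒ p Tail ⇒ p Tail Tail ⇒ p Tail Tail Tail ⇒ p e Tail Tail ⇒ p e e Tail ⇒ p e e e
  R0 ⇒ p Tail ⇒ p Tail Tail ⇒ p e Tail ⇒ p e Tail Tail ⇒ p e e Tail ⇒ p e e e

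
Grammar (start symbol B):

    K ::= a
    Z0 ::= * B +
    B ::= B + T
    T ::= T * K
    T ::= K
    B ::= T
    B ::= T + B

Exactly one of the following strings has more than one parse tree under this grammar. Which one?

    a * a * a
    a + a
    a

a + a

a * a * a: 1 tree
a + a: 2 trees
a: 1 tree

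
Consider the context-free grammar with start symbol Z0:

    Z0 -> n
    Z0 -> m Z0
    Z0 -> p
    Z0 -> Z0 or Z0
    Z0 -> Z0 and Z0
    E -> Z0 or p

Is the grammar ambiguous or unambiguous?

Ambiguous

Witness: m n and n

Derivation 1: Z0 ⇒ m Z0 ⇒ m Z0 and Z0 ⇒ m n and Z0 ⇒ m n and n
Derivation 2: Z0 ⇒ Z0 and Z0 ⇒ m Z0 and Z0 ⇒ m n and Z0 ⇒ m n and n

Two distinct leftmost derivations for the same string.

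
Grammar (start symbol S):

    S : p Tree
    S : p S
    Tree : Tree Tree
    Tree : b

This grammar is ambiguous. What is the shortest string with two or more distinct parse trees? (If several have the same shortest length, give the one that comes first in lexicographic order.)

p b b b

length 2: no string has ≥2 trees
length 3: no string has ≥2 trees
length 4: p b b b has 2 parse trees

Two derivations of p b b b:
  S ⇒ p Tree ⇒ p Tree Tree ⇒ p Tree Tree Tree ⇒ p b Tree Tree ⇒ p b b Tree ⇒ p b b b
  S ⇒ p Tree ⇒ p Tree Tree ⇒ p b Tree ⇒ p b Tree Tree ⇒ p b b Tree ⇒ p b b b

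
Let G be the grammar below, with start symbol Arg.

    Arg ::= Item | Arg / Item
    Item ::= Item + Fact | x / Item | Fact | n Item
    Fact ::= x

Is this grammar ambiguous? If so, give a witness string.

Witness: x / x

Derivation 1: Arg ⇒ Item ⇒ x / Item ⇒ x / Fact ⇒ x / x
Derivation 2: Arg ⇒ Arg / Item ⇒ Item / Item ⇒ Fact / Item ⇒ x / Item ⇒ x / Fact ⇒ x / x

Two distinct leftmost derivations for the same string.

Ambiguous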